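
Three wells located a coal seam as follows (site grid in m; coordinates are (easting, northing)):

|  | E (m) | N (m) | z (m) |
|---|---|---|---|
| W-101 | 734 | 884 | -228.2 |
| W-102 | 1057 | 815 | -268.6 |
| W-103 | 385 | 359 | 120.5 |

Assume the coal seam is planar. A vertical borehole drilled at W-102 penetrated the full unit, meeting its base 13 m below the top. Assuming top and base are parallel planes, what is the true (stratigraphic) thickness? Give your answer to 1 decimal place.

Two edge vectors: W-101→W-102 = (323, -69, -40.4), W-101→W-103 = (-349, -525, 348.7).
Normal n = (W-101→W-102) × (W-101→W-103) = (-45270.3, -98530.5, -193656).
So ∂z/∂E = −n_x/n_z = −0.23377 and ∂z/∂N = −n_y/n_z = −0.50879.
|∇z| = √(a²+b²) = 0.55992, so dip δ = arctan(0.55992) = 29.25°.
True thickness = vertical thickness × cos δ = 13 × cos 29.25° = 11.3 m.

11.3 m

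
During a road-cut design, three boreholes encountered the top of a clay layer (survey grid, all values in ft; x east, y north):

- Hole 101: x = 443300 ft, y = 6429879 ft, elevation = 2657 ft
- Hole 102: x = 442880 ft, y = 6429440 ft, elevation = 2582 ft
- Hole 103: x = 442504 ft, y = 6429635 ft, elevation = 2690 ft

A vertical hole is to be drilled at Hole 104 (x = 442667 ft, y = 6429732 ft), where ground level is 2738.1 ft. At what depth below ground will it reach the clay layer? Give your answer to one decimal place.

40.8 ft

Two edge vectors: Hole 101→Hole 102 = (-420, -439, -75), Hole 101→Hole 103 = (-796, -244, 33).
Normal n = (Hole 101→Hole 102) × (Hole 101→Hole 103) = (-32787, 73560, -246964).
So ∂z/∂x = −n_x/n_z = −0.132760240 and ∂z/∂y = −n_y/n_z = 0.297857178.
Intercept c from Hole 101: 2657 + 58852.61 − 1915185.61 = −1853676.00.
At (442667, 6429732): z_contact = −58768.58 + 1915141.83 − 1853676.00 = 2697.25 ft.
Depth below ground = 2738.1 − 2697.25 = 40.8 ft.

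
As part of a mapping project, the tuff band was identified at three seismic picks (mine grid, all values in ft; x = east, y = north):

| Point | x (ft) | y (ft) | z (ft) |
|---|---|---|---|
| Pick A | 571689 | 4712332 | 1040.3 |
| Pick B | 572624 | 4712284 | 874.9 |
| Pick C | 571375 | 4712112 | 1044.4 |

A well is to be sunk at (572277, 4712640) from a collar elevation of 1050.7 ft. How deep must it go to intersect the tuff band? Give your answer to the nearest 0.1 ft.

40.7 ft

Two edge vectors: Pick A→Pick B = (935, -48, -165.4), Pick A→Pick C = (-314, -220, 4.1).
Normal n = (Pick A→Pick B) × (Pick A→Pick C) = (-36584.8, 48102.1, -220772).
So ∂z/∂x = −n_x/n_z = −0.165713043 and ∂z/∂y = −n_y/n_z = 0.217881344.
Intercept c from Pick A: 1040.3 + 94736.32 − 1026729.23 = −930952.60.
At (572277, 4712640): z_contact = −94833.76 + 1026796.34 − 930952.60 = 1009.97 ft.
Depth below ground = 1050.7 − 1009.97 = 40.7 ft.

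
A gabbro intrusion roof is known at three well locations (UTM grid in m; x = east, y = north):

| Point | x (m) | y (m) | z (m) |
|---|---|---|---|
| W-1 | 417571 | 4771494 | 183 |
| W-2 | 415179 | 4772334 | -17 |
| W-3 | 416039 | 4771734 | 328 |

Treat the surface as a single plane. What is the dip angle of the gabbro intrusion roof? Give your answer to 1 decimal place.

Two edge vectors: W-1→W-2 = (-2392, 840, -200), W-1→W-3 = (-1532, 240, 145).
Normal n = (W-1→W-2) × (W-1→W-3) = (169800, 653240, 712800).
So ∂z/∂x = −n_x/n_z = −0.23822 and ∂z/∂y = −n_y/n_z = −0.91644.
Gradient magnitude |∇z| = √(a² + b²) = √(0.05675 + 0.83987) = 0.94690.
True dip = arctan(0.94690) = 43.4°, dipping toward NNE (azimuth ≈ 015°).

43.4°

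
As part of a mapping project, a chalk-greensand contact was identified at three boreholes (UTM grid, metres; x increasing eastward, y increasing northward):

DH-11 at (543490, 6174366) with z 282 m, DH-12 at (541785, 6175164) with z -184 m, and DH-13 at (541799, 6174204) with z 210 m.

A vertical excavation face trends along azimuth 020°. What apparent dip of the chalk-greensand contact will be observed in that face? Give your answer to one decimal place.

Two edge vectors: DH-11→DH-12 = (-1705, 798, -466), DH-11→DH-13 = (-1691, -162, -72).
Normal n = (DH-11→DH-12) × (DH-11→DH-13) = (-132948, 665246, 1625628).
So ∂z/∂x = −n_x/n_z = 0.08178 and ∂z/∂y = −n_y/n_z = −0.40922.
Unit vector along 020° is (sin 20°, cos 20°) = (0.3420, 0.9397).
Slope in that direction = a·(0.3420) + b·(0.9397) = −0.35657.
Apparent dip = arctan|0.35657| = 19.6° (true dip is 22.7°, so apparent ≤ true as expected).

19.6°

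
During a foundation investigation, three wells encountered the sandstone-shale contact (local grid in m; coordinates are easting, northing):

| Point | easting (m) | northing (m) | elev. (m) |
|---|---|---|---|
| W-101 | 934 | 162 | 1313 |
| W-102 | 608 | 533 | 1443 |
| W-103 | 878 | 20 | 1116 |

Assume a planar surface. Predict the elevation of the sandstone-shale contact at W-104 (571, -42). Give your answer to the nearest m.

Two edge vectors: W-101→W-102 = (-326, 371, 130), W-101→W-103 = (-56, -142, -197).
Normal n = (W-101→W-102) × (W-101→W-103) = (-54627, -71502, 67068).
So ∂z/∂easting = −n_x/n_z = 0.81450 and ∂z/∂northing = −n_y/n_z = 1.06611.
Intercept c from W-101: 1313 − 760.74 − 172.71 = 379.55.
At (571, -42): z = 465.1 − 44.8 + 379.55 = 799.8 m.

800 m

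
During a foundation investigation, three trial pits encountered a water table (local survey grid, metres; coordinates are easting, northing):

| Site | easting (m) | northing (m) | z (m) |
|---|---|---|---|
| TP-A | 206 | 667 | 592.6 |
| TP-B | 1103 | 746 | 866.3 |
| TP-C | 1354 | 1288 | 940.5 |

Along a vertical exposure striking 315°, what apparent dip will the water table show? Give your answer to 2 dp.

12.37°

Two edge vectors: TP-A→TP-B = (897, 79, 273.7), TP-A→TP-C = (1148, 621, 347.9).
Normal n = (TP-A→TP-B) × (TP-A→TP-C) = (-142483.6, 2141.3, 466345).
So ∂z/∂easting = −n_x/n_z = 0.30553 and ∂z/∂northing = −n_y/n_z = −0.00459.
Unit vector along 315° is (sin 315°, cos 315°) = (-0.7071, 0.7071).
Slope in that direction = a·(-0.7071) + b·(0.7071) = −0.21929.
Apparent dip = arctan|0.21929| = 12.37° (true dip is 17.0°, so apparent ≤ true as expected).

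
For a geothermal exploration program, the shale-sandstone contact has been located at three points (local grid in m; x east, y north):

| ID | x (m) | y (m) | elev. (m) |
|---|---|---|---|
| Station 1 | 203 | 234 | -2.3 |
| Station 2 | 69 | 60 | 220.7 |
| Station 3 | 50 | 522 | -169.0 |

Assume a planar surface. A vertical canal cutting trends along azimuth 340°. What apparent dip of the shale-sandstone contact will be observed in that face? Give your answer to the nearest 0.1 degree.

32.2°

Let the plane be z = a·x + b·y + c.
Station 2−Station 1: −134a − 174b = 223;  Station 3−Station 1: −153a + 288b = −166.7.
Solving gives a = −0.54004, b = −0.86572.
Unit vector along 340° is (sin 340°, cos 340°) = (-0.3420, 0.9397).
Slope in that direction = a·(-0.3420) + b·(0.9397) = −0.62880.
Apparent dip = arctan|0.62880| = 32.2° (true dip is 45.6°, so apparent ≤ true as expected).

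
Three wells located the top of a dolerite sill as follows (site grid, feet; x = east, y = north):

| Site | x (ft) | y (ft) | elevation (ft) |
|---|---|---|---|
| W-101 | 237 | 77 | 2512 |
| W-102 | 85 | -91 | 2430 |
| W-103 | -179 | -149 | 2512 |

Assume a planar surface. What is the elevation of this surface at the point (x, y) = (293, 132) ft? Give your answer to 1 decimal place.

2535.6 ft

Two edge vectors: W-101→W-102 = (-152, -168, -82), W-101→W-103 = (-416, -226, 0).
Normal n = (W-101→W-102) × (W-101→W-103) = (-18532, 34112, -35536).
So ∂z/∂x = −n_x/n_z = −0.52150 and ∂z/∂y = −n_y/n_z = 0.95993.
Intercept c from W-101: 2512 + 123.60 − 73.91 = 2561.68.
At (293, 132): z = −152.8 + 126.7 + 2561.68 = 2535.6 ft.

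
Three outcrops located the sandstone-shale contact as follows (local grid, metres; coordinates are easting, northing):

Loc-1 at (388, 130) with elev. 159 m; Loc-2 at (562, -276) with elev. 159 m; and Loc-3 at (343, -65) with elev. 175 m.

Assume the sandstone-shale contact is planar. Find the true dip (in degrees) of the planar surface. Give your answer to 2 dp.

Let the plane be z = a·easting + b·northing + c.
Loc-2−Loc-1: 174a − 406b = 0;  Loc-3−Loc-1: −45a − 195b = 16.
Solving gives a = −0.12444, b = −0.05333.
Gradient magnitude |∇z| = √(a² + b²) = √(0.01549 + 0.00284) = 0.13539.
True dip = arctan(0.13539) = 7.71°, dipping toward ENE (azimuth ≈ 067°).

7.71°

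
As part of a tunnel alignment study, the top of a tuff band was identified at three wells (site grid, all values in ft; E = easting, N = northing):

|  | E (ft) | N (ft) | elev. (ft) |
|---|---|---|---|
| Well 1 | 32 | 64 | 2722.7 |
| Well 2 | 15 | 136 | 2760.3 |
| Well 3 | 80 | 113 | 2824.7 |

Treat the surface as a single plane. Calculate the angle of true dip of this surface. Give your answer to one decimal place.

Let the plane be z = a·E + b·N + c.
Well 2−Well 1: −17a + 72b = 37.6;  Well 3−Well 1: 48a + 49b = 102.
Solving gives a = 1.28272, b = 0.82509.
Gradient magnitude |∇z| = √(a² + b²) = √(1.64538 + 0.68077) = 1.52517.
True dip = arctan(1.52517) = 56.7°, dipping toward WSW (azimuth ≈ 237°).

56.7°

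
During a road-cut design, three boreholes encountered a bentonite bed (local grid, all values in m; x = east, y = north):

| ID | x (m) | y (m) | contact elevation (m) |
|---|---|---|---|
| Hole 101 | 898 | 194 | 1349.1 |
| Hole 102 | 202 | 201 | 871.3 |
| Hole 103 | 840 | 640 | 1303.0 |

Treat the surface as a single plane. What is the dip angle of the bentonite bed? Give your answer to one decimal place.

Let the plane be z = a·x + b·y + c.
Hole 102−Hole 101: −696a + 7b = −477.8;  Hole 103−Hole 101: −58a + 446b = −46.1.
Solving gives a = 0.68635, b = −0.01411.
Gradient magnitude |∇z| = √(a² + b²) = √(0.47108 + 0.00020) = 0.68650.
True dip = arctan(0.68650) = 34.5°, dipping toward W (azimuth ≈ 271°).

34.5°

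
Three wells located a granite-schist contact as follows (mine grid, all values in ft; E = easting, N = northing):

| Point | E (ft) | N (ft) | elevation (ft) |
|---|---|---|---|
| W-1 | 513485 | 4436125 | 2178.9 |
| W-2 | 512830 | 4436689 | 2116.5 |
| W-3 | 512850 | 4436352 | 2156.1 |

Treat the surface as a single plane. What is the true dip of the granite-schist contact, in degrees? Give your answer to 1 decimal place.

Let the plane be z = a·E + b·N + c.
W-2−W-1: −655a + 564b = −62.4;  W-3−W-1: −635a + 227b = −22.8.
Solving gives a = −0.00623, b = −0.11788.
Gradient magnitude |∇z| = √(a² + b²) = √(0.00004 + 0.01390) = 0.11804.
True dip = arctan(0.11804) = 6.7°, dipping toward N (azimuth ≈ 003°).

6.7°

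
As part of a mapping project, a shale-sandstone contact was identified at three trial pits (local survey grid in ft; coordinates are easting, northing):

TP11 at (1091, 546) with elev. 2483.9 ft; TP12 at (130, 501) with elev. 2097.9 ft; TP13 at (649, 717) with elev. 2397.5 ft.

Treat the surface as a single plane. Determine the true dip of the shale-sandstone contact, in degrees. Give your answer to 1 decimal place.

31.3°

Let the plane be z = a·easting + b·northing + c.
TP12−TP11: −961a − 45b = −386;  TP13−TP11: −442a + 171b = −86.4.
Solving gives a = 0.37940, b = 0.47542.
Gradient magnitude |∇z| = √(a² + b²) = √(0.14395 + 0.22602) = 0.60825.
True dip = arctan(0.60825) = 31.3°, dipping toward SW (azimuth ≈ 219°).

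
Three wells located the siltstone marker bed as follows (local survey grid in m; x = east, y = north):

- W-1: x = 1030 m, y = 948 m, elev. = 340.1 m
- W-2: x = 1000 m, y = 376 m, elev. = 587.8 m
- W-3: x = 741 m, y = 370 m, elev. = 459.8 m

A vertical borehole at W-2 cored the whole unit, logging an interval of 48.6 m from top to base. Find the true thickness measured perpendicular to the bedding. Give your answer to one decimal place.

40.1 m

Two edge vectors: W-1→W-2 = (-30, -572, 247.7), W-1→W-3 = (-289, -578, 119.7).
Normal n = (W-1→W-2) × (W-1→W-3) = (74702.2, -67994.3, -147968).
So ∂z/∂x = −n_x/n_z = 0.50485 and ∂z/∂y = −n_y/n_z = −0.45952.
|∇z| = √(a²+b²) = 0.68267, so dip δ = arctan(0.68267) = 34.32°.
True thickness = vertical thickness × cos δ = 48.6 × cos 34.32° = 40.1 m.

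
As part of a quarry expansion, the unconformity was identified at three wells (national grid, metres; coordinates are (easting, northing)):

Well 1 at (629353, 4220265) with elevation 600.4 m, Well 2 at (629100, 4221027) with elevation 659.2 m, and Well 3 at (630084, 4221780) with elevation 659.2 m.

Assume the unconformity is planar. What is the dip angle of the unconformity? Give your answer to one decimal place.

Two edge vectors: Well 1→Well 2 = (-253, 762, 58.8), Well 1→Well 3 = (731, 1515, 58.8).
Normal n = (Well 1→Well 2) × (Well 1→Well 3) = (-44276.4, 57859.2, -940317).
So ∂z/∂E = −n_x/n_z = −0.04709 and ∂z/∂N = −n_y/n_z = 0.06153.
Gradient magnitude |∇z| = √(a² + b²) = √(0.00222 + 0.00379) = 0.07748.
True dip = arctan(0.07748) = 4.4°, dipping toward SE (azimuth ≈ 143°).

4.4°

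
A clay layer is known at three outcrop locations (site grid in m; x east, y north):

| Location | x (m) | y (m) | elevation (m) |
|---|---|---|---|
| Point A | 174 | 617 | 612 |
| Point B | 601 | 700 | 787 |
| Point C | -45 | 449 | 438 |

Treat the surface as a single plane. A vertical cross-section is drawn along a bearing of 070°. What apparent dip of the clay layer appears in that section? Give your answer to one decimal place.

26.2°

Two edge vectors: Point A→Point B = (427, 83, 175), Point A→Point C = (-219, -168, -174).
Normal n = (Point A→Point B) × (Point A→Point C) = (14958, 35973, -53559).
So ∂z/∂x = −n_x/n_z = 0.27928 and ∂z/∂y = −n_y/n_z = 0.67165.
Unit vector along 070° is (sin 70°, cos 70°) = (0.9397, 0.3420).
Slope in that direction = a·(0.9397) + b·(0.3420) = 0.49216.
Apparent dip = arctan|0.49216| = 26.2° (true dip is 36.0°, so apparent ≤ true as expected).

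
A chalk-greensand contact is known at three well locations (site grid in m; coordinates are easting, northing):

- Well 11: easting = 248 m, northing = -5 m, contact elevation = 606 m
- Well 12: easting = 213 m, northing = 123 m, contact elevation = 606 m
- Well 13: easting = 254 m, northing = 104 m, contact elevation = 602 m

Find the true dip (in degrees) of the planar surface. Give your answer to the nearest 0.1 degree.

Let the plane be z = a·easting + b·northing + c.
Well 12−Well 11: −35a + 128b = 0;  Well 13−Well 11: 6a + 109b = −4.
Solving gives a = −0.11172, b = −0.03055.
Gradient magnitude |∇z| = √(a² + b²) = √(0.01248 + 0.00093) = 0.11582.
True dip = arctan(0.11582) = 6.6°, dipping toward ENE (azimuth ≈ 075°).

6.6°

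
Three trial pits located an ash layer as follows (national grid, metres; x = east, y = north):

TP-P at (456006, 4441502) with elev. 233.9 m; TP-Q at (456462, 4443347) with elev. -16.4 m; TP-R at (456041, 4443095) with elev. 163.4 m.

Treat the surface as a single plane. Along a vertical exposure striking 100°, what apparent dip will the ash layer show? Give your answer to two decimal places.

21.49°

Two edge vectors: TP-P→TP-Q = (456, 1845, -250.3), TP-P→TP-R = (35, 1593, -70.5).
Normal n = (TP-P→TP-Q) × (TP-P→TP-R) = (268655.4, 23387.5, 661833).
So ∂z/∂x = −n_x/n_z = −0.40593 and ∂z/∂y = −n_y/n_z = −0.03534.
Unit vector along 100° is (sin 100°, cos 100°) = (0.9848, -0.1736).
Slope in that direction = a·(0.9848) + b·(-0.1736) = −0.39362.
Apparent dip = arctan|0.39362| = 21.49° (true dip is 22.2°, so apparent ≤ true as expected).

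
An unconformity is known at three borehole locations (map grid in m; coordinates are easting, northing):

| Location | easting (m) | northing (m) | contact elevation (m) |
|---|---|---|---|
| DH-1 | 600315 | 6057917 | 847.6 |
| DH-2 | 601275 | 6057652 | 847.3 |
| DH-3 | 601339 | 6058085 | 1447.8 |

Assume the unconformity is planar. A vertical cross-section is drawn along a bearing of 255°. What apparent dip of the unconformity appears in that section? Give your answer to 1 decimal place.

35.0°

Two edge vectors: DH-1→DH-2 = (960, -265, -0.3), DH-1→DH-3 = (1024, 168, 600.2).
Normal n = (DH-1→DH-2) × (DH-1→DH-3) = (-159002.6, -576499.2, 432640).
So ∂z/∂easting = −n_x/n_z = 0.36752 and ∂z/∂northing = −n_y/n_z = 1.33251.
Unit vector along 255° is (sin 255°, cos 255°) = (-0.9659, -0.2588).
Slope in that direction = a·(-0.9659) + b·(-0.2588) = −0.69987.
Apparent dip = arctan|0.69987| = 35.0° (true dip is 54.1°, so apparent ≤ true as expected).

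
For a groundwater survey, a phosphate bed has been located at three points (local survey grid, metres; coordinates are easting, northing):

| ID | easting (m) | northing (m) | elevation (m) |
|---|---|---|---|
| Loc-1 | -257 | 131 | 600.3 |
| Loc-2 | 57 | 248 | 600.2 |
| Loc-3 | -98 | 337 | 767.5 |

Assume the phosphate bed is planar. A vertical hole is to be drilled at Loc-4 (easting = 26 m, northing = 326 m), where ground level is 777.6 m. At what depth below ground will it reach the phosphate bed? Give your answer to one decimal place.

Two edge vectors: Loc-1→Loc-2 = (314, 117, -0.1), Loc-1→Loc-3 = (159, 206, 167.2).
Normal n = (Loc-1→Loc-2) × (Loc-1→Loc-3) = (19583, -52516.7, 46081).
So ∂z/∂easting = −n_x/n_z = −0.42497 and ∂z/∂northing = −n_y/n_z = 1.13966.
Intercept c from Loc-1: 600.3 − 109.22 − 149.30 = 341.79.
At (26, 326): z_contact = −11.05 + 371.53 + 341.79 = 702.27 m.
Depth below ground = 777.6 − 702.27 = 75.3 m.

75.3 m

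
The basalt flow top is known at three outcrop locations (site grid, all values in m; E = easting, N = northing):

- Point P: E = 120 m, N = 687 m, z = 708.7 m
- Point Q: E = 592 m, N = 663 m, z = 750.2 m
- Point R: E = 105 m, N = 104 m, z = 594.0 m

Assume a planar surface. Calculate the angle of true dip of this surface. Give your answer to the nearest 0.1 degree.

Let the plane be z = a·E + b·N + c.
Point Q−Point P: 472a − 24b = 41.5;  Point R−Point P: −15a − 583b = −114.7.
Solving gives a = 0.09780, b = 0.19422.
Gradient magnitude |∇z| = √(a² + b²) = √(0.00956 + 0.03772) = 0.21746.
True dip = arctan(0.21746) = 12.3°, dipping toward SSW (azimuth ≈ 207°).

12.3°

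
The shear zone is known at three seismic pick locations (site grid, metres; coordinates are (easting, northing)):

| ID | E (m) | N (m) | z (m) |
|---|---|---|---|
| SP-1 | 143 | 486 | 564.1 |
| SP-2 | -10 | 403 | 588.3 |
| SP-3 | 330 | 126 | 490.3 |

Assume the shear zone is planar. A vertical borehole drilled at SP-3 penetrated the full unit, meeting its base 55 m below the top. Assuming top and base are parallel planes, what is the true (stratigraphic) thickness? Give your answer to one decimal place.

53.6 m

Let the plane be z = a·E + b·N + c.
SP-2−SP-1: −153a − 83b = 24.2;  SP-3−SP-1: 187a − 360b = −73.8.
Solving gives a = −0.21016, b = 0.09583.
|∇z| = √(a²+b²) = 0.23098, so dip δ = arctan(0.23098) = 13.01°.
True thickness = vertical thickness × cos δ = 55 × cos 13.01° = 53.6 m.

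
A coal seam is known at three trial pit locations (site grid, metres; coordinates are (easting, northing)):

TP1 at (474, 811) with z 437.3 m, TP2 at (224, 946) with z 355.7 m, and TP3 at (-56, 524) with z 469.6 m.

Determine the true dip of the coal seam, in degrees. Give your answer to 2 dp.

20.91°

Two edge vectors: TP1→TP2 = (-250, 135, -81.6), TP1→TP3 = (-530, -287, 32.3).
Normal n = (TP1→TP2) × (TP1→TP3) = (-19058.7, 51323, 143300).
So ∂z/∂E = −n_x/n_z = 0.13300 and ∂z/∂N = −n_y/n_z = −0.35815.
Gradient magnitude |∇z| = √(a² + b²) = √(0.01769 + 0.12827) = 0.38205.
True dip = arctan(0.38205) = 20.91°, dipping toward NNW (azimuth ≈ 340°).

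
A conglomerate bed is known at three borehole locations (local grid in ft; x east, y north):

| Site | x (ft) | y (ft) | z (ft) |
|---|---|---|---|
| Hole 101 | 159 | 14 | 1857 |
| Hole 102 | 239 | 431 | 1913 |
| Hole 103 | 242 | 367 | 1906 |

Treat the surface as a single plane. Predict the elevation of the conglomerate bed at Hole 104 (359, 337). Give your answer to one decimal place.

Two edge vectors: Hole 101→Hole 102 = (80, 417, 56), Hole 101→Hole 103 = (83, 353, 49).
Normal n = (Hole 101→Hole 102) × (Hole 101→Hole 103) = (665, 728, -6371).
So ∂z/∂x = −n_x/n_z = 0.10438 and ∂z/∂y = −n_y/n_z = 0.11427.
Intercept c from Hole 101: 1857 − 16.60 − 1.60 = 1838.80.
At (359, 337): z = 37.5 + 38.5 + 1838.80 = 1914.8 ft.

1914.8 ft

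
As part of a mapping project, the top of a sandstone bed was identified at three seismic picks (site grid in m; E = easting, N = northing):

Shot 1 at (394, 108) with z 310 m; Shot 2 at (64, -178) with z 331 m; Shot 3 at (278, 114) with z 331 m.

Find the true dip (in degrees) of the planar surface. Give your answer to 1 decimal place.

12.2°

Let the plane be z = a·E + b·N + c.
Shot 2−Shot 1: −330a − 286b = 21;  Shot 3−Shot 1: −116a + 6b = 21.
Solving gives a = −0.17442, b = 0.12783.
Gradient magnitude |∇z| = √(a² + b²) = √(0.03042 + 0.01634) = 0.21625.
True dip = arctan(0.21625) = 12.2°, dipping toward SE (azimuth ≈ 126°).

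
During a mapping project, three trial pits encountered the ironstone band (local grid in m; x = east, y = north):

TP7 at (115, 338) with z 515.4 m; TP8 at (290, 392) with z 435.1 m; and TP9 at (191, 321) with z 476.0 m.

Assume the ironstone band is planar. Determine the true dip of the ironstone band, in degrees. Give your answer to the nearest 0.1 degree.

26.8°

Two edge vectors: TP7→TP8 = (175, 54, -80.3), TP7→TP9 = (76, -17, -39.4).
Normal n = (TP7→TP8) × (TP7→TP9) = (-3492.7, 792.2, -7079).
So ∂z/∂x = −n_x/n_z = −0.49339 and ∂z/∂y = −n_y/n_z = 0.11191.
Gradient magnitude |∇z| = √(a² + b²) = √(0.24343 + 0.01252) = 0.50592.
True dip = arctan(0.50592) = 26.8°, dipping toward ESE (azimuth ≈ 103°).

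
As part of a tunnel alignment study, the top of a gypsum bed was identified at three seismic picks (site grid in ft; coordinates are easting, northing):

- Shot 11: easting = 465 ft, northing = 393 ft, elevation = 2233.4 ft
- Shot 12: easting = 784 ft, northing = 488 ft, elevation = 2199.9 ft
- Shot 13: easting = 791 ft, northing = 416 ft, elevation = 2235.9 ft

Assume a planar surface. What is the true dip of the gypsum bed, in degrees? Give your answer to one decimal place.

Let the plane be z = a·easting + b·northing + c.
Shot 12−Shot 11: 319a + 95b = −33.5;  Shot 13−Shot 11: 326a + 23b = 2.5.
Solving gives a = 0.04265, b = −0.49585.
Gradient magnitude |∇z| = √(a² + b²) = √(0.00182 + 0.24587) = 0.49768.
True dip = arctan(0.49768) = 26.5°, dipping toward N (azimuth ≈ 355°).

26.5°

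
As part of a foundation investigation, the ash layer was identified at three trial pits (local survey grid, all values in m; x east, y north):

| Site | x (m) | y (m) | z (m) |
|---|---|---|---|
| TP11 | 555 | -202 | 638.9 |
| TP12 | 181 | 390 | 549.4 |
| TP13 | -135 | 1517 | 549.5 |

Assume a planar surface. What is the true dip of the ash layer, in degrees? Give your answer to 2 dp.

Let the plane be z = a·x + b·y + c.
TP12−TP11: −374a + 592b = −89.5;  TP13−TP11: −690a + 1719b = −89.4.
Solving gives a = 0.43052, b = 0.12080.
Gradient magnitude |∇z| = √(a² + b²) = √(0.18535 + 0.01459) = 0.44715.
True dip = arctan(0.44715) = 24.09°, dipping toward WSW (azimuth ≈ 254°).

24.09°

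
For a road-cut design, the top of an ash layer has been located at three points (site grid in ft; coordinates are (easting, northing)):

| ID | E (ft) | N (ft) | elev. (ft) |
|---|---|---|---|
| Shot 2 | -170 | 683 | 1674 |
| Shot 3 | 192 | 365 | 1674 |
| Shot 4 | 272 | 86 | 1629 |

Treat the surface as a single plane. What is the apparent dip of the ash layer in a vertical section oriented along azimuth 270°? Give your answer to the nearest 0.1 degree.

10.7°

Two edge vectors: Shot 2→Shot 3 = (362, -318, 0), Shot 2→Shot 4 = (442, -597, -45).
Normal n = (Shot 2→Shot 3) × (Shot 2→Shot 4) = (14310, 16290, -75558).
So ∂z/∂E = −n_x/n_z = 0.18939 and ∂z/∂N = −n_y/n_z = 0.21560.
Unit vector along 270° is (sin 270°, cos 270°) = (-1.0000, -0.0000).
Slope in that direction = a·(-1.0000) + b·(-0.0000) = −0.18939.
Apparent dip = arctan|0.18939| = 10.7° (true dip is 16.0°, so apparent ≤ true as expected).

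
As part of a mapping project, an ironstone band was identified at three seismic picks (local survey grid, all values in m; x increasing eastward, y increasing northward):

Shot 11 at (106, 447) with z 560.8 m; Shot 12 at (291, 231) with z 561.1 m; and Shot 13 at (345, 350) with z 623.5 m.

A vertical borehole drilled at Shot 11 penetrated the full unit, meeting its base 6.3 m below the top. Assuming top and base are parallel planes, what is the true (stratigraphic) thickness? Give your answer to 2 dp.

Two edge vectors: Shot 11→Shot 12 = (185, -216, 0.3), Shot 11→Shot 13 = (239, -97, 62.7).
Normal n = (Shot 11→Shot 12) × (Shot 11→Shot 13) = (-13514.1, -11527.8, 33679).
So ∂z/∂x = −n_x/n_z = 0.40126 and ∂z/∂y = −n_y/n_z = 0.34228.
|∇z| = √(a²+b²) = 0.52742, so dip δ = arctan(0.52742) = 27.81°.
True thickness = vertical thickness × cos δ = 6.3 × cos 27.81° = 5.57 m.

5.57 m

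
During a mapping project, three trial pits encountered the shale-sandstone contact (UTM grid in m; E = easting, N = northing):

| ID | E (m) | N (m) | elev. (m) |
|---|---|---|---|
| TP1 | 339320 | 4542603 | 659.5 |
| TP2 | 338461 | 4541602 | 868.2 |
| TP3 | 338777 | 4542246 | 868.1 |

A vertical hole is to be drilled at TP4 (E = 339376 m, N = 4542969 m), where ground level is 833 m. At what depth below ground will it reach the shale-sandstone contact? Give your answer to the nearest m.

Let the plane be z = a·E + b·N + c.
TP2−TP1: −859a − 1001b = 208.7;  TP3−TP1: −543a − 357b = 208.6.
Solving gives a = −0.56696513, b = 0.27804500.
Then c = 659.5 − a·339320 − b·4542603 = −1070005.95.
At (339376, 4542969): z_contact = −192414.4 + 1263149.8 − 1070005.95 = 729.5 m.
Depth below ground = 833 − 729.5 = 103 m.

103 m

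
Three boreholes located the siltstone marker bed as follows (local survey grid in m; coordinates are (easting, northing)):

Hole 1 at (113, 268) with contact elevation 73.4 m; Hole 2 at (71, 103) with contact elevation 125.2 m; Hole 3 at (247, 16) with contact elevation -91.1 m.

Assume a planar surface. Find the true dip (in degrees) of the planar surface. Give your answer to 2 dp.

Two edge vectors: Hole 1→Hole 2 = (-42, -165, 51.8), Hole 1→Hole 3 = (134, -252, -164.5).
Normal n = (Hole 1→Hole 2) × (Hole 1→Hole 3) = (40196.1, 32.2, 32694).
So ∂z/∂E = −n_x/n_z = −1.22946 and ∂z/∂N = −n_y/n_z = −0.00098.
Gradient magnitude |∇z| = √(a² + b²) = √(1.51158 + 0.00000) = 1.22946.
True dip = arctan(1.22946) = 50.88°, dipping toward E (azimuth ≈ 090°).

50.88°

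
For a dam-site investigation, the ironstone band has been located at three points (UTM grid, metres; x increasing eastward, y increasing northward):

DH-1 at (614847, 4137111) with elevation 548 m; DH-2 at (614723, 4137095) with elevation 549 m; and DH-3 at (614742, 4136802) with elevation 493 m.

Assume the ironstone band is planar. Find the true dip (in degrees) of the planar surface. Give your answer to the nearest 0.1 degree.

10.9°

Two edge vectors: DH-1→DH-2 = (-124, -16, 1), DH-1→DH-3 = (-105, -309, -55).
Normal n = (DH-1→DH-2) × (DH-1→DH-3) = (1189, -6925, 36636).
So ∂z/∂x = −n_x/n_z = −0.03245 and ∂z/∂y = −n_y/n_z = 0.18902.
Gradient magnitude |∇z| = √(a² + b²) = √(0.00105 + 0.03573) = 0.19179.
True dip = arctan(0.19179) = 10.9°, dipping toward S (azimuth ≈ 170°).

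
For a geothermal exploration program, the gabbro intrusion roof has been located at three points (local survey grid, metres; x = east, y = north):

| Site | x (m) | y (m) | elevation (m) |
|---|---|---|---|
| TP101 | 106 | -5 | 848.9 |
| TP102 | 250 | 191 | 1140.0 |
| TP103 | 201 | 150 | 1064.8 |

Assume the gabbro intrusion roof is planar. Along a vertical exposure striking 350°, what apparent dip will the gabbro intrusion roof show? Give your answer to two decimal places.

Two edge vectors: TP101→TP102 = (144, 196, 291.1), TP101→TP103 = (95, 155, 215.9).
Normal n = (TP101→TP102) × (TP101→TP103) = (-2804.1, -3435.1, 3700).
So ∂z/∂x = −n_x/n_z = 0.75786 and ∂z/∂y = −n_y/n_z = 0.92841.
Unit vector along 350° is (sin 350°, cos 350°) = (-0.1736, 0.9848).
Slope in that direction = a·(-0.1736) + b·(0.9848) = 0.78270.
Apparent dip = arctan|0.78270| = 38.05° (true dip is 50.2°, so apparent ≤ true as expected).

38.05°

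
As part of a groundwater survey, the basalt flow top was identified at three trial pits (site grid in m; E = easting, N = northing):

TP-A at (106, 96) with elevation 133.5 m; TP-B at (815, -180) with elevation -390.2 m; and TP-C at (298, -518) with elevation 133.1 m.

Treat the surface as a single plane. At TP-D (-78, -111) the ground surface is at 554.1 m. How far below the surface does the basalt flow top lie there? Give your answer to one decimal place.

211.6 m

Let the plane be z = a·E + b·N + c.
TP-B−TP-A: 709a − 276b = −523.7;  TP-C−TP-A: 192a − 614b = −0.4.
Solving gives a = −0.84073, b = −0.26225.
Then c = 133.5 − a·106 − b·96 = 247.79.
At (-78, -111): z_contact = 65.58 + 29.11 + 247.79 = 342.48 m.
Depth below ground = 554.1 − 342.48 = 211.6 m.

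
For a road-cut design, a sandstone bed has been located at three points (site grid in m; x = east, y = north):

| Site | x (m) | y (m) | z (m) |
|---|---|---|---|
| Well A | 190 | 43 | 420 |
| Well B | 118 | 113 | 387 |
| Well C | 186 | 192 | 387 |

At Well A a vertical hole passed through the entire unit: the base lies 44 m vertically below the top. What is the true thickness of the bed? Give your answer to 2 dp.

Let the plane be z = a·x + b·y + c.
Well B−Well A: −72a + 70b = −33;  Well C−Well A: −4a + 149b = −33.
Solving gives a = 0.24952, b = −0.21478.
|∇z| = √(a²+b²) = 0.32923, so dip δ = arctan(0.32923) = 18.22°.
True thickness = vertical thickness × cos δ = 44 × cos 18.22° = 41.79 m.

41.79 m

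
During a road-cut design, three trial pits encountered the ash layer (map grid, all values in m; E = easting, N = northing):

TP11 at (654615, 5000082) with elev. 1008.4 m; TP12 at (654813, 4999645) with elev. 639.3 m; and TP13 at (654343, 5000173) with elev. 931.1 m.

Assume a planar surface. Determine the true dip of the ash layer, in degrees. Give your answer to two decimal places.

Two edge vectors: TP11→TP12 = (198, -437, -369.1), TP11→TP13 = (-272, 91, -77.3).
Normal n = (TP11→TP12) × (TP11→TP13) = (67368.2, 115700.6, -100846).
So ∂z/∂E = −n_x/n_z = 0.66803 and ∂z/∂N = −n_y/n_z = 1.14730.
Gradient magnitude |∇z| = √(a² + b²) = √(0.44626 + 1.31630) = 1.32762.
True dip = arctan(1.32762) = 53.01°, dipping toward SSW (azimuth ≈ 210°).

53.01°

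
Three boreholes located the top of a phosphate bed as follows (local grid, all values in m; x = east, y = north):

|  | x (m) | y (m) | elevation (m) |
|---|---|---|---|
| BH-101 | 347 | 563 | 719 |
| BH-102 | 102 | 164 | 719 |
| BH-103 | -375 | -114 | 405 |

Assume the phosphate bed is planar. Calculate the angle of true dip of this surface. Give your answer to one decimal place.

50.3°

Two edge vectors: BH-101→BH-102 = (-245, -399, 0), BH-101→BH-103 = (-722, -677, -314).
Normal n = (BH-101→BH-102) × (BH-101→BH-103) = (125286, -76930, -122213).
So ∂z/∂x = −n_x/n_z = 1.02514 and ∂z/∂y = −n_y/n_z = −0.62947.
Gradient magnitude |∇z| = √(a² + b²) = √(1.05092 + 0.39624) = 1.20298.
True dip = arctan(1.20298) = 50.3°, dipping toward WNW (azimuth ≈ 302°).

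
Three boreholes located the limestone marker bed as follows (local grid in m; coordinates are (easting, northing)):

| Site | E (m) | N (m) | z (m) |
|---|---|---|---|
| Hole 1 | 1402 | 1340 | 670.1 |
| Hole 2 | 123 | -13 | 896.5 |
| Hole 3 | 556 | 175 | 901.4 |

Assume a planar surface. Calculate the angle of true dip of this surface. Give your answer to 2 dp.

18.46°

Two edge vectors: Hole 1→Hole 2 = (-1279, -1353, 226.4), Hole 1→Hole 3 = (-846, -1165, 231.3).
Normal n = (Hole 1→Hole 2) × (Hole 1→Hole 3) = (-49192.9, 104298.3, 345397).
So ∂z/∂E = −n_x/n_z = 0.14242 and ∂z/∂N = −n_y/n_z = −0.30197.
Gradient magnitude |∇z| = √(a² + b²) = √(0.02028 + 0.09118) = 0.33387.
True dip = arctan(0.33387) = 18.46°, dipping toward NNW (azimuth ≈ 335°).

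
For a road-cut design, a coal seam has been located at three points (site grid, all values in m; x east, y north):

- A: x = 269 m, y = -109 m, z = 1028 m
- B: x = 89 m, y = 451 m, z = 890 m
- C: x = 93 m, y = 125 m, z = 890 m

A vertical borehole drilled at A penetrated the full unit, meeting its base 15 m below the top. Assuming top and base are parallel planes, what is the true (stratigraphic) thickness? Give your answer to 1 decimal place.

Let the plane be z = a·x + b·y + c.
B−A: −180a + 560b = −138;  C−A: −176a + 234b = −138.
Solving gives a = 0.79709, b = 0.00978.
|∇z| = √(a²+b²) = 0.79715, so dip δ = arctan(0.79715) = 38.56°.
True thickness = vertical thickness × cos δ = 15 × cos 38.56° = 11.7 m.

11.7 m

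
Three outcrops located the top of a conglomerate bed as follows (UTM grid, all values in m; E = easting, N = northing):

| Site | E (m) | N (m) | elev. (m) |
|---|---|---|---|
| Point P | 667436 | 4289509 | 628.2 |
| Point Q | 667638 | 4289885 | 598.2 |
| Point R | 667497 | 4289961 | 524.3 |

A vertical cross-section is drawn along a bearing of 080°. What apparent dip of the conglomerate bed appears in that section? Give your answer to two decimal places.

Two edge vectors: Point P→Point Q = (202, 376, -30), Point P→Point R = (61, 452, -103.9).
Normal n = (Point P→Point Q) × (Point P→Point R) = (-25506.4, 19157.8, 68368).
So ∂z/∂E = −n_x/n_z = 0.37308 and ∂z/∂N = −n_y/n_z = −0.28022.
Unit vector along 080° is (sin 80°, cos 80°) = (0.9848, 0.1736).
Slope in that direction = a·(0.9848) + b·(0.1736) = 0.31875.
Apparent dip = arctan|0.31875| = 17.68° (true dip is 25.0°, so apparent ≤ true as expected).

17.68°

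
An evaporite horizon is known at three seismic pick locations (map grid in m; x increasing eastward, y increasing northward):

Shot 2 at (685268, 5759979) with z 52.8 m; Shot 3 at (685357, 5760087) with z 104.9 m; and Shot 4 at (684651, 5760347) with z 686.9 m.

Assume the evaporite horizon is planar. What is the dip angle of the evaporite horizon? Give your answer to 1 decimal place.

45.6°

Let the plane be z = a·x + b·y + c.
Shot 3−Shot 2: 89a + 108b = 52.1;  Shot 4−Shot 2: −617a + 368b = 634.1.
Solving gives a = −0.49614, b = 0.89126.
Gradient magnitude |∇z| = √(a² + b²) = √(0.24615 + 0.79435) = 1.02005.
True dip = arctan(1.02005) = 45.6°, dipping toward SSE (azimuth ≈ 151°).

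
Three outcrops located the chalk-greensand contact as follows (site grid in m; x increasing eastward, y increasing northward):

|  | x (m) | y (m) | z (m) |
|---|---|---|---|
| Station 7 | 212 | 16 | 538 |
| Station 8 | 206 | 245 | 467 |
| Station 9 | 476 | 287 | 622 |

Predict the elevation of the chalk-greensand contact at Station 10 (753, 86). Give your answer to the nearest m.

Two edge vectors: Station 7→Station 8 = (-6, 229, -71), Station 7→Station 9 = (264, 271, 84).
Normal n = (Station 7→Station 8) × (Station 7→Station 9) = (38477, -18240, -62082).
So ∂z/∂x = −n_x/n_z = 0.61978 and ∂z/∂y = −n_y/n_z = −0.29380.
Intercept c from Station 7: 538 − 131.39 + 4.70 = 411.31.
At (753, 86): z = 466.7 − 25.3 + 411.31 = 852.7 m.

853 m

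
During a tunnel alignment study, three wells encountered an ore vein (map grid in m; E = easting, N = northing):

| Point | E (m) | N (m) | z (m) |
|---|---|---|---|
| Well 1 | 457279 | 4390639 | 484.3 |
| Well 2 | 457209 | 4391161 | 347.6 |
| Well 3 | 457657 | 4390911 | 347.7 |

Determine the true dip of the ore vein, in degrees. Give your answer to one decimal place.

18.0°

Two edge vectors: Well 1→Well 2 = (-70, 522, -136.7), Well 1→Well 3 = (378, 272, -136.6).
Normal n = (Well 1→Well 2) × (Well 1→Well 3) = (-34122.8, -61234.6, -216356).
So ∂z/∂E = −n_x/n_z = −0.15772 and ∂z/∂N = −n_y/n_z = −0.28303.
Gradient magnitude |∇z| = √(a² + b²) = √(0.02487 + 0.08010) = 0.32400.
True dip = arctan(0.32400) = 18.0°, dipping toward NNE (azimuth ≈ 029°).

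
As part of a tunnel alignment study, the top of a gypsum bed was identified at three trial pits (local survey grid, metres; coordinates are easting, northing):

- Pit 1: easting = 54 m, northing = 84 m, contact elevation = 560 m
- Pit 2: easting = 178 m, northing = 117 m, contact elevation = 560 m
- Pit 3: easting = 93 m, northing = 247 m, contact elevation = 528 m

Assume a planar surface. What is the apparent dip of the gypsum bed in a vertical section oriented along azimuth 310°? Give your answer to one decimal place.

10.1°

Two edge vectors: Pit 1→Pit 2 = (124, 33, 0), Pit 1→Pit 3 = (39, 163, -32).
Normal n = (Pit 1→Pit 2) × (Pit 1→Pit 3) = (-1056, 3968, 18925).
So ∂z/∂easting = −n_x/n_z = 0.05580 and ∂z/∂northing = −n_y/n_z = −0.20967.
Unit vector along 310° is (sin 310°, cos 310°) = (-0.7660, 0.6428).
Slope in that direction = a·(-0.7660) + b·(0.6428) = −0.17752.
Apparent dip = arctan|0.17752| = 10.1° (true dip is 12.2°, so apparent ≤ true as expected).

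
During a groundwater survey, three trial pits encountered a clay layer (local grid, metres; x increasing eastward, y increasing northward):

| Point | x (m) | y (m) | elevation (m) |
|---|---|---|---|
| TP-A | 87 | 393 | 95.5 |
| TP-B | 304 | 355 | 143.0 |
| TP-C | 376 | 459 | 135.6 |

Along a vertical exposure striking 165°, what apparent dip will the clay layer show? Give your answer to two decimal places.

13.47°

Let the plane be z = a·x + b·y + c.
TP-B−TP-A: 217a − 38b = 47.5;  TP-C−TP-A: 289a + 66b = 40.1.
Solving gives a = 0.18411, b = −0.19862.
Unit vector along 165° is (sin 165°, cos 165°) = (0.2588, -0.9659).
Slope in that direction = a·(0.2588) + b·(-0.9659) = 0.23950.
Apparent dip = arctan|0.23950| = 13.47° (true dip is 15.2°, so apparent ≤ true as expected).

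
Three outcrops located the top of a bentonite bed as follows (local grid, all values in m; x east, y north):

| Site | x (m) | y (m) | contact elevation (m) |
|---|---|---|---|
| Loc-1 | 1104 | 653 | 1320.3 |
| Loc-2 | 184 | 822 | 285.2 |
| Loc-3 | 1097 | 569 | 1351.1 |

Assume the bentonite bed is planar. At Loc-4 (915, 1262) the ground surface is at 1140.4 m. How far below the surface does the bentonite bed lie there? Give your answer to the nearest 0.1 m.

293.2 m

Let the plane be z = a·x + b·y + c.
Loc-2−Loc-1: −920a + 169b = −1035.1;  Loc-3−Loc-1: −7a − 84b = 30.8.
Solving gives a = 1.041806, b = −0.453484.
Then c = 1320.3 − a·1104 − b·653 = 466.27.
At (915, 1262): z_contact = 953.25 − 572.30 + 466.27 = 847.23 m.
Depth below ground = 1140.4 − 847.23 = 293.2 m.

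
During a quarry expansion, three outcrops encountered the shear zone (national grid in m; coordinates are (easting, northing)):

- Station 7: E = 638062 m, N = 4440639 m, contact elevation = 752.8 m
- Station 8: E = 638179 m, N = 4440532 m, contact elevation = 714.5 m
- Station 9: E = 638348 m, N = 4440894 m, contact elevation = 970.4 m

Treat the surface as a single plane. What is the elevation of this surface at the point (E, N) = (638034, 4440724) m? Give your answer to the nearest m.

Two edge vectors: Station 7→Station 8 = (117, -107, -38.3), Station 7→Station 9 = (286, 255, 217.6).
Normal n = (Station 7→Station 8) × (Station 7→Station 9) = (-13516.7, -36413, 60437).
So ∂z/∂E = −n_x/n_z = 0.22364942 and ∂z/∂N = −n_y/n_z = 0.60249516.
Intercept c from Station 7: 752.8 − 142702.20 − 2675463.51 = −2817412.90.
At (638034, 4440724): z = 142695.9 + 2675514.7 − 2817412.90 = 797.7 m.

798 m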